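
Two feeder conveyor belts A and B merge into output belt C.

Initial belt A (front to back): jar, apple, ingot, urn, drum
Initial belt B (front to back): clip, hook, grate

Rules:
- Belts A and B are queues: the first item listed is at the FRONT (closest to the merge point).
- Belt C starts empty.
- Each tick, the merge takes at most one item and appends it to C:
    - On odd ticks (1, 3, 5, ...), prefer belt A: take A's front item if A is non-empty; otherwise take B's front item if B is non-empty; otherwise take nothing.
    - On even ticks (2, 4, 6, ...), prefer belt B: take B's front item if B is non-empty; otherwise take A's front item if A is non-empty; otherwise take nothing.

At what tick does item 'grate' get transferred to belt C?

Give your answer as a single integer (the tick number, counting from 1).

Tick 1: prefer A, take jar from A; A=[apple,ingot,urn,drum] B=[clip,hook,grate] C=[jar]
Tick 2: prefer B, take clip from B; A=[apple,ingot,urn,drum] B=[hook,grate] C=[jar,clip]
Tick 3: prefer A, take apple from A; A=[ingot,urn,drum] B=[hook,grate] C=[jar,clip,apple]
Tick 4: prefer B, take hook from B; A=[ingot,urn,drum] B=[grate] C=[jar,clip,apple,hook]
Tick 5: prefer A, take ingot from A; A=[urn,drum] B=[grate] C=[jar,clip,apple,hook,ingot]
Tick 6: prefer B, take grate from B; A=[urn,drum] B=[-] C=[jar,clip,apple,hook,ingot,grate]

Answer: 6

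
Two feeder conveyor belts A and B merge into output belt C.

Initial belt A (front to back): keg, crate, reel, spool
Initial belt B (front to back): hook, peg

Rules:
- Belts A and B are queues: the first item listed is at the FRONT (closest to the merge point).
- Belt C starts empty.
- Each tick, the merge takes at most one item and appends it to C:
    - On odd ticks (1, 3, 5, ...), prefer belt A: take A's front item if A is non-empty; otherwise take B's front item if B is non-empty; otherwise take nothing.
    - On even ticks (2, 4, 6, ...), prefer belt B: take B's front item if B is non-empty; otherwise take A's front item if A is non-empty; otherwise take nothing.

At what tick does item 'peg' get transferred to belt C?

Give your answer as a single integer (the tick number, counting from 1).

Tick 1: prefer A, take keg from A; A=[crate,reel,spool] B=[hook,peg] C=[keg]
Tick 2: prefer B, take hook from B; A=[crate,reel,spool] B=[peg] C=[keg,hook]
Tick 3: prefer A, take crate from A; A=[reel,spool] B=[peg] C=[keg,hook,crate]
Tick 4: prefer B, take peg from B; A=[reel,spool] B=[-] C=[keg,hook,crate,peg]

Answer: 4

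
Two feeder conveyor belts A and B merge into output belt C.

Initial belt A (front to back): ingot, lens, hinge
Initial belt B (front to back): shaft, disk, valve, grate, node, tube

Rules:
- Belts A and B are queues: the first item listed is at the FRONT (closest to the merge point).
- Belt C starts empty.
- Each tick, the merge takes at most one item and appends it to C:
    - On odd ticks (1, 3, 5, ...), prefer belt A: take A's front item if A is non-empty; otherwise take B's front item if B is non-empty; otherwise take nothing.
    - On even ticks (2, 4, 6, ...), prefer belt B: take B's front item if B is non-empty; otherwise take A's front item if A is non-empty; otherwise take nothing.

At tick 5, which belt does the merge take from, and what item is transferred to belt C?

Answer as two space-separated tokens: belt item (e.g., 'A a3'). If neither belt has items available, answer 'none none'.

Answer: A hinge

Derivation:
Tick 1: prefer A, take ingot from A; A=[lens,hinge] B=[shaft,disk,valve,grate,node,tube] C=[ingot]
Tick 2: prefer B, take shaft from B; A=[lens,hinge] B=[disk,valve,grate,node,tube] C=[ingot,shaft]
Tick 3: prefer A, take lens from A; A=[hinge] B=[disk,valve,grate,node,tube] C=[ingot,shaft,lens]
Tick 4: prefer B, take disk from B; A=[hinge] B=[valve,grate,node,tube] C=[ingot,shaft,lens,disk]
Tick 5: prefer A, take hinge from A; A=[-] B=[valve,grate,node,tube] C=[ingot,shaft,lens,disk,hinge]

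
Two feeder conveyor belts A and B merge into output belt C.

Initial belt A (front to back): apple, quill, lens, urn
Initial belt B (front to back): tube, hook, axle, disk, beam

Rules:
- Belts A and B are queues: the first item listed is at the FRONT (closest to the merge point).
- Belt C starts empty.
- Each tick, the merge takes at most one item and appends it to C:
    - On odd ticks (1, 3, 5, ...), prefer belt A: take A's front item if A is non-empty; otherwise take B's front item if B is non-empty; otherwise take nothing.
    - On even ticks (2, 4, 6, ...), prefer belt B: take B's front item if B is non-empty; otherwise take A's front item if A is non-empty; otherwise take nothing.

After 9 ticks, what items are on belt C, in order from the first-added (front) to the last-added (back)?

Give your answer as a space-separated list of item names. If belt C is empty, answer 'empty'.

Tick 1: prefer A, take apple from A; A=[quill,lens,urn] B=[tube,hook,axle,disk,beam] C=[apple]
Tick 2: prefer B, take tube from B; A=[quill,lens,urn] B=[hook,axle,disk,beam] C=[apple,tube]
Tick 3: prefer A, take quill from A; A=[lens,urn] B=[hook,axle,disk,beam] C=[apple,tube,quill]
Tick 4: prefer B, take hook from B; A=[lens,urn] B=[axle,disk,beam] C=[apple,tube,quill,hook]
Tick 5: prefer A, take lens from A; A=[urn] B=[axle,disk,beam] C=[apple,tube,quill,hook,lens]
Tick 6: prefer B, take axle from B; A=[urn] B=[disk,beam] C=[apple,tube,quill,hook,lens,axle]
Tick 7: prefer A, take urn from A; A=[-] B=[disk,beam] C=[apple,tube,quill,hook,lens,axle,urn]
Tick 8: prefer B, take disk from B; A=[-] B=[beam] C=[apple,tube,quill,hook,lens,axle,urn,disk]
Tick 9: prefer A, take beam from B; A=[-] B=[-] C=[apple,tube,quill,hook,lens,axle,urn,disk,beam]

Answer: apple tube quill hook lens axle urn disk beam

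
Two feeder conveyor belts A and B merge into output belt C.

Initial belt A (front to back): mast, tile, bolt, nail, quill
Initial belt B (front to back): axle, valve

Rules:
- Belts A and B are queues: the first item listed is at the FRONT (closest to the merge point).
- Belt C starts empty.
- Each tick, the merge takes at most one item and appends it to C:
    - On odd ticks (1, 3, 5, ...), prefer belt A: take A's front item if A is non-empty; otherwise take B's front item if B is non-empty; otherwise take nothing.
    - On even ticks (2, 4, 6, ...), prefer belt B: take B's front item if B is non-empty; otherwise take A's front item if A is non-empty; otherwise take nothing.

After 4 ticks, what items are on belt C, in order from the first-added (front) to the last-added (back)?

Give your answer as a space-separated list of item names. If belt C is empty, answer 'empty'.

Tick 1: prefer A, take mast from A; A=[tile,bolt,nail,quill] B=[axle,valve] C=[mast]
Tick 2: prefer B, take axle from B; A=[tile,bolt,nail,quill] B=[valve] C=[mast,axle]
Tick 3: prefer A, take tile from A; A=[bolt,nail,quill] B=[valve] C=[mast,axle,tile]
Tick 4: prefer B, take valve from B; A=[bolt,nail,quill] B=[-] C=[mast,axle,tile,valve]

Answer: mast axle tile valve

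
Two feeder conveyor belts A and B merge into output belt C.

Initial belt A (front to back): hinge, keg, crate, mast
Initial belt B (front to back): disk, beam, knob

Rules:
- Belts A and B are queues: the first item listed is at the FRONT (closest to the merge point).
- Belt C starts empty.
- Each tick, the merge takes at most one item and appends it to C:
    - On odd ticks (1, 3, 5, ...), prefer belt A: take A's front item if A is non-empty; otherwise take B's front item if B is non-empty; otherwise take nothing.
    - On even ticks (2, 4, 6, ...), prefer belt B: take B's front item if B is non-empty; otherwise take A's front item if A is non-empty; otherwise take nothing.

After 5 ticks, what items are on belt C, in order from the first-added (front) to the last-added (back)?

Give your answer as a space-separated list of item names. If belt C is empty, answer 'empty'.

Tick 1: prefer A, take hinge from A; A=[keg,crate,mast] B=[disk,beam,knob] C=[hinge]
Tick 2: prefer B, take disk from B; A=[keg,crate,mast] B=[beam,knob] C=[hinge,disk]
Tick 3: prefer A, take keg from A; A=[crate,mast] B=[beam,knob] C=[hinge,disk,keg]
Tick 4: prefer B, take beam from B; A=[crate,mast] B=[knob] C=[hinge,disk,keg,beam]
Tick 5: prefer A, take crate from A; A=[mast] B=[knob] C=[hinge,disk,keg,beam,crate]

Answer: hinge disk keg beam crate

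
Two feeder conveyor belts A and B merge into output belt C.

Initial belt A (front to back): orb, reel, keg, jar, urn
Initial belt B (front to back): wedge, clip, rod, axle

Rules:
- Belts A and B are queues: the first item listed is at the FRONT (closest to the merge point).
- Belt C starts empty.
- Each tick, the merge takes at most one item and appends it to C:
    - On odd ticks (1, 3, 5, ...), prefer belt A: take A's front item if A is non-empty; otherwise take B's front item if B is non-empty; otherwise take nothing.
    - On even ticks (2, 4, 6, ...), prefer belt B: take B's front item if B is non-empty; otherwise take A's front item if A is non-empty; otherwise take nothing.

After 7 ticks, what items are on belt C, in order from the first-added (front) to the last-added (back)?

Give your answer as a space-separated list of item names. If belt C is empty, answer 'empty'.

Tick 1: prefer A, take orb from A; A=[reel,keg,jar,urn] B=[wedge,clip,rod,axle] C=[orb]
Tick 2: prefer B, take wedge from B; A=[reel,keg,jar,urn] B=[clip,rod,axle] C=[orb,wedge]
Tick 3: prefer A, take reel from A; A=[keg,jar,urn] B=[clip,rod,axle] C=[orb,wedge,reel]
Tick 4: prefer B, take clip from B; A=[keg,jar,urn] B=[rod,axle] C=[orb,wedge,reel,clip]
Tick 5: prefer A, take keg from A; A=[jar,urn] B=[rod,axle] C=[orb,wedge,reel,clip,keg]
Tick 6: prefer B, take rod from B; A=[jar,urn] B=[axle] C=[orb,wedge,reel,clip,keg,rod]
Tick 7: prefer A, take jar from A; A=[urn] B=[axle] C=[orb,wedge,reel,clip,keg,rod,jar]

Answer: orb wedge reel clip keg rod jar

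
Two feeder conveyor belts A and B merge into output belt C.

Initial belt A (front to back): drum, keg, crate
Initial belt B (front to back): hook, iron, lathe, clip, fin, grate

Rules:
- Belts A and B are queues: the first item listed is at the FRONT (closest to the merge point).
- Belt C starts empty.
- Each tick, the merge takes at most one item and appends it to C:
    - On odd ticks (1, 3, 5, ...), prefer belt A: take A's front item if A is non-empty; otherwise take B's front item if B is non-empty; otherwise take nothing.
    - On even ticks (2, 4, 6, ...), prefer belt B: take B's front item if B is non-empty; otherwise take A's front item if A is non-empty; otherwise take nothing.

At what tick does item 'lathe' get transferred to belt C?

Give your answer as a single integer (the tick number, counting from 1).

Tick 1: prefer A, take drum from A; A=[keg,crate] B=[hook,iron,lathe,clip,fin,grate] C=[drum]
Tick 2: prefer B, take hook from B; A=[keg,crate] B=[iron,lathe,clip,fin,grate] C=[drum,hook]
Tick 3: prefer A, take keg from A; A=[crate] B=[iron,lathe,clip,fin,grate] C=[drum,hook,keg]
Tick 4: prefer B, take iron from B; A=[crate] B=[lathe,clip,fin,grate] C=[drum,hook,keg,iron]
Tick 5: prefer A, take crate from A; A=[-] B=[lathe,clip,fin,grate] C=[drum,hook,keg,iron,crate]
Tick 6: prefer B, take lathe from B; A=[-] B=[clip,fin,grate] C=[drum,hook,keg,iron,crate,lathe]

Answer: 6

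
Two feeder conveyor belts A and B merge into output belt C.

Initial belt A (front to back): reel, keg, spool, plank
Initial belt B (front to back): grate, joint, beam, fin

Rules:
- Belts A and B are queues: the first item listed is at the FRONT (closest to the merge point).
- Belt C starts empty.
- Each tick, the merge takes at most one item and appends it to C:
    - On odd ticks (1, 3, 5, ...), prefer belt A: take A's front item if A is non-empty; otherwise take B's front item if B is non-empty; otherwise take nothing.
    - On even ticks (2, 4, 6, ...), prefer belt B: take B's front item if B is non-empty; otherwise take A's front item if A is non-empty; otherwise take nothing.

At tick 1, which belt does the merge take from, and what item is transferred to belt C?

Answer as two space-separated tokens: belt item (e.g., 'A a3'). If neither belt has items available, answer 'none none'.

Tick 1: prefer A, take reel from A; A=[keg,spool,plank] B=[grate,joint,beam,fin] C=[reel]

Answer: A reel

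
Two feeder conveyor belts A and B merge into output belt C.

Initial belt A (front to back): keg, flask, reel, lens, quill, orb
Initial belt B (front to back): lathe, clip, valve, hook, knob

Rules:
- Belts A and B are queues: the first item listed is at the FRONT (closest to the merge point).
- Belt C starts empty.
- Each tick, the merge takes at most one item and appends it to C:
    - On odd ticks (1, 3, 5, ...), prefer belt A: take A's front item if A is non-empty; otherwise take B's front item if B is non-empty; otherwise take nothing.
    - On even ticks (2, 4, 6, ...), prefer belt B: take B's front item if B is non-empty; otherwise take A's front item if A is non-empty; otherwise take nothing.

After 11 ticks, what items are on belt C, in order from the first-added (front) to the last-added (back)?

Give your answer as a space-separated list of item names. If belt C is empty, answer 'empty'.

Answer: keg lathe flask clip reel valve lens hook quill knob orb

Derivation:
Tick 1: prefer A, take keg from A; A=[flask,reel,lens,quill,orb] B=[lathe,clip,valve,hook,knob] C=[keg]
Tick 2: prefer B, take lathe from B; A=[flask,reel,lens,quill,orb] B=[clip,valve,hook,knob] C=[keg,lathe]
Tick 3: prefer A, take flask from A; A=[reel,lens,quill,orb] B=[clip,valve,hook,knob] C=[keg,lathe,flask]
Tick 4: prefer B, take clip from B; A=[reel,lens,quill,orb] B=[valve,hook,knob] C=[keg,lathe,flask,clip]
Tick 5: prefer A, take reel from A; A=[lens,quill,orb] B=[valve,hook,knob] C=[keg,lathe,flask,clip,reel]
Tick 6: prefer B, take valve from B; A=[lens,quill,orb] B=[hook,knob] C=[keg,lathe,flask,clip,reel,valve]
Tick 7: prefer A, take lens from A; A=[quill,orb] B=[hook,knob] C=[keg,lathe,flask,clip,reel,valve,lens]
Tick 8: prefer B, take hook from B; A=[quill,orb] B=[knob] C=[keg,lathe,flask,clip,reel,valve,lens,hook]
Tick 9: prefer A, take quill from A; A=[orb] B=[knob] C=[keg,lathe,flask,clip,reel,valve,lens,hook,quill]
Tick 10: prefer B, take knob from B; A=[orb] B=[-] C=[keg,lathe,flask,clip,reel,valve,lens,hook,quill,knob]
Tick 11: prefer A, take orb from A; A=[-] B=[-] C=[keg,lathe,flask,clip,reel,valve,lens,hook,quill,knob,orb]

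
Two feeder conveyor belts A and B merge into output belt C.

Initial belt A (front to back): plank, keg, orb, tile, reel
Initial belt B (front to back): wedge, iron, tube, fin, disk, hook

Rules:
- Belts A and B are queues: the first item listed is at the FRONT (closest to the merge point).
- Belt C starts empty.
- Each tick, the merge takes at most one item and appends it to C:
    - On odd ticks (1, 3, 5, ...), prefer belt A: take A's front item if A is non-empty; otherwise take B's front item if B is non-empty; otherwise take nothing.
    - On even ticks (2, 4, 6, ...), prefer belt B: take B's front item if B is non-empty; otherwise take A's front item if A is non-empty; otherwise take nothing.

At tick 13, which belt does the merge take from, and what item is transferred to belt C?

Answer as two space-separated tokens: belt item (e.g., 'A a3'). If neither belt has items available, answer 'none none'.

Answer: none none

Derivation:
Tick 1: prefer A, take plank from A; A=[keg,orb,tile,reel] B=[wedge,iron,tube,fin,disk,hook] C=[plank]
Tick 2: prefer B, take wedge from B; A=[keg,orb,tile,reel] B=[iron,tube,fin,disk,hook] C=[plank,wedge]
Tick 3: prefer A, take keg from A; A=[orb,tile,reel] B=[iron,tube,fin,disk,hook] C=[plank,wedge,keg]
Tick 4: prefer B, take iron from B; A=[orb,tile,reel] B=[tube,fin,disk,hook] C=[plank,wedge,keg,iron]
Tick 5: prefer A, take orb from A; A=[tile,reel] B=[tube,fin,disk,hook] C=[plank,wedge,keg,iron,orb]
Tick 6: prefer B, take tube from B; A=[tile,reel] B=[fin,disk,hook] C=[plank,wedge,keg,iron,orb,tube]
Tick 7: prefer A, take tile from A; A=[reel] B=[fin,disk,hook] C=[plank,wedge,keg,iron,orb,tube,tile]
Tick 8: prefer B, take fin from B; A=[reel] B=[disk,hook] C=[plank,wedge,keg,iron,orb,tube,tile,fin]
Tick 9: prefer A, take reel from A; A=[-] B=[disk,hook] C=[plank,wedge,keg,iron,orb,tube,tile,fin,reel]
Tick 10: prefer B, take disk from B; A=[-] B=[hook] C=[plank,wedge,keg,iron,orb,tube,tile,fin,reel,disk]
Tick 11: prefer A, take hook from B; A=[-] B=[-] C=[plank,wedge,keg,iron,orb,tube,tile,fin,reel,disk,hook]
Tick 12: prefer B, both empty, nothing taken; A=[-] B=[-] C=[plank,wedge,keg,iron,orb,tube,tile,fin,reel,disk,hook]
Tick 13: prefer A, both empty, nothing taken; A=[-] B=[-] C=[plank,wedge,keg,iron,orb,tube,tile,fin,reel,disk,hook]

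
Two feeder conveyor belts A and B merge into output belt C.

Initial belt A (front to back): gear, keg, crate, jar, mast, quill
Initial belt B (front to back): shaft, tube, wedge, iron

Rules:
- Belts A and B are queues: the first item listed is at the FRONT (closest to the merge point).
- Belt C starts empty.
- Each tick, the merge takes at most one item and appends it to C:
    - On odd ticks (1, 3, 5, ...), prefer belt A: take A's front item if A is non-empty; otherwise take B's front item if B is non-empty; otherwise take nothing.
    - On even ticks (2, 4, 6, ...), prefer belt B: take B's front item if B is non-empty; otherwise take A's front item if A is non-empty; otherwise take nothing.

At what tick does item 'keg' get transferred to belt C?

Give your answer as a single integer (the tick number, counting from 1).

Tick 1: prefer A, take gear from A; A=[keg,crate,jar,mast,quill] B=[shaft,tube,wedge,iron] C=[gear]
Tick 2: prefer B, take shaft from B; A=[keg,crate,jar,mast,quill] B=[tube,wedge,iron] C=[gear,shaft]
Tick 3: prefer A, take keg from A; A=[crate,jar,mast,quill] B=[tube,wedge,iron] C=[gear,shaft,keg]

Answer: 3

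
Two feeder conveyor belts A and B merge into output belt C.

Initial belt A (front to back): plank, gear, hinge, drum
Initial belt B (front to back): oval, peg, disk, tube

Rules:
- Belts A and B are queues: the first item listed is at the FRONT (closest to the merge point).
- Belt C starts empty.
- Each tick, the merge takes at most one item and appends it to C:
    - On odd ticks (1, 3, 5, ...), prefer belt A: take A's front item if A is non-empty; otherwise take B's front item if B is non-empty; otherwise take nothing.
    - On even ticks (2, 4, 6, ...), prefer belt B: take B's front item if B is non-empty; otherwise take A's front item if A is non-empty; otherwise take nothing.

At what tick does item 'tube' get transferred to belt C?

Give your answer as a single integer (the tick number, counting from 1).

Tick 1: prefer A, take plank from A; A=[gear,hinge,drum] B=[oval,peg,disk,tube] C=[plank]
Tick 2: prefer B, take oval from B; A=[gear,hinge,drum] B=[peg,disk,tube] C=[plank,oval]
Tick 3: prefer A, take gear from A; A=[hinge,drum] B=[peg,disk,tube] C=[plank,oval,gear]
Tick 4: prefer B, take peg from B; A=[hinge,drum] B=[disk,tube] C=[plank,oval,gear,peg]
Tick 5: prefer A, take hinge from A; A=[drum] B=[disk,tube] C=[plank,oval,gear,peg,hinge]
Tick 6: prefer B, take disk from B; A=[drum] B=[tube] C=[plank,oval,gear,peg,hinge,disk]
Tick 7: prefer A, take drum from A; A=[-] B=[tube] C=[plank,oval,gear,peg,hinge,disk,drum]
Tick 8: prefer B, take tube from B; A=[-] B=[-] C=[plank,oval,gear,peg,hinge,disk,drum,tube]

Answer: 8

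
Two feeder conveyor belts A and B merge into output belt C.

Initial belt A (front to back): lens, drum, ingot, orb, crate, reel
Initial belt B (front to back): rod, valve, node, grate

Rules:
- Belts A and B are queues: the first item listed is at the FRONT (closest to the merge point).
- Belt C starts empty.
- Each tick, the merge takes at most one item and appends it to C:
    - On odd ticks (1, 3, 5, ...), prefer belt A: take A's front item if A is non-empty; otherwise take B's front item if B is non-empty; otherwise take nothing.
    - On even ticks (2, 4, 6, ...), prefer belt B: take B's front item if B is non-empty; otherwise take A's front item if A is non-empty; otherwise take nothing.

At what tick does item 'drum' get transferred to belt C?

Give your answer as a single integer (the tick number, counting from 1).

Answer: 3

Derivation:
Tick 1: prefer A, take lens from A; A=[drum,ingot,orb,crate,reel] B=[rod,valve,node,grate] C=[lens]
Tick 2: prefer B, take rod from B; A=[drum,ingot,orb,crate,reel] B=[valve,node,grate] C=[lens,rod]
Tick 3: prefer A, take drum from A; A=[ingot,orb,crate,reel] B=[valve,node,grate] C=[lens,rod,drum]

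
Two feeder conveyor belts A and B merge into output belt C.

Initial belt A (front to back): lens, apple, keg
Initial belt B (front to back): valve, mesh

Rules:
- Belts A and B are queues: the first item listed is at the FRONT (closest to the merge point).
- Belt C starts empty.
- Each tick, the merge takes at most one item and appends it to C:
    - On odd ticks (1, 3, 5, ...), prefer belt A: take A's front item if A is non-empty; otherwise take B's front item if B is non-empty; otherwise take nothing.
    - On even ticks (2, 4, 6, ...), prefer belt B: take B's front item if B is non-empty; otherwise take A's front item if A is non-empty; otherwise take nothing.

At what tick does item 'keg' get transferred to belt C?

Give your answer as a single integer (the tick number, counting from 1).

Answer: 5

Derivation:
Tick 1: prefer A, take lens from A; A=[apple,keg] B=[valve,mesh] C=[lens]
Tick 2: prefer B, take valve from B; A=[apple,keg] B=[mesh] C=[lens,valve]
Tick 3: prefer A, take apple from A; A=[keg] B=[mesh] C=[lens,valve,apple]
Tick 4: prefer B, take mesh from B; A=[keg] B=[-] C=[lens,valve,apple,mesh]
Tick 5: prefer A, take keg from A; A=[-] B=[-] C=[lens,valve,apple,mesh,keg]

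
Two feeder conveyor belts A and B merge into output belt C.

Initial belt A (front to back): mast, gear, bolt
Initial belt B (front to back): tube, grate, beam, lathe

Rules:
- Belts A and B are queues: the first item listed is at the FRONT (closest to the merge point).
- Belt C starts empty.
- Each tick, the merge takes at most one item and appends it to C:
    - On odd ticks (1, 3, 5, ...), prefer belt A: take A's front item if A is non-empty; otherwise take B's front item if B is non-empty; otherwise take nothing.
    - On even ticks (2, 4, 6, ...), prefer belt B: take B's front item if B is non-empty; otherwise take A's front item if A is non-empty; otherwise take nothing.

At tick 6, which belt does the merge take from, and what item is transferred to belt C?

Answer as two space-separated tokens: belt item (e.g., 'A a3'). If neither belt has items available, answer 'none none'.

Answer: B beam

Derivation:
Tick 1: prefer A, take mast from A; A=[gear,bolt] B=[tube,grate,beam,lathe] C=[mast]
Tick 2: prefer B, take tube from B; A=[gear,bolt] B=[grate,beam,lathe] C=[mast,tube]
Tick 3: prefer A, take gear from A; A=[bolt] B=[grate,beam,lathe] C=[mast,tube,gear]
Tick 4: prefer B, take grate from B; A=[bolt] B=[beam,lathe] C=[mast,tube,gear,grate]
Tick 5: prefer A, take bolt from A; A=[-] B=[beam,lathe] C=[mast,tube,gear,grate,bolt]
Tick 6: prefer B, take beam from B; A=[-] B=[lathe] C=[mast,tube,gear,grate,bolt,beam]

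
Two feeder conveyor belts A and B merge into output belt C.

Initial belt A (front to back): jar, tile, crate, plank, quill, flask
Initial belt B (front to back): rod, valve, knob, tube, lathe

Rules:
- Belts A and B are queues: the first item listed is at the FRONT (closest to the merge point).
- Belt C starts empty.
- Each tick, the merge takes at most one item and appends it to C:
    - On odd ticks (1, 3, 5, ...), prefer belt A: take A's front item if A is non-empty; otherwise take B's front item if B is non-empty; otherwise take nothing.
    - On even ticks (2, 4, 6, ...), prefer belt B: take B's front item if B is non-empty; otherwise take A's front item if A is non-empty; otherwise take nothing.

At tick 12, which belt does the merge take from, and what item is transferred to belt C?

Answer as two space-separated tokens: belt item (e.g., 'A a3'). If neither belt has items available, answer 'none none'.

Tick 1: prefer A, take jar from A; A=[tile,crate,plank,quill,flask] B=[rod,valve,knob,tube,lathe] C=[jar]
Tick 2: prefer B, take rod from B; A=[tile,crate,plank,quill,flask] B=[valve,knob,tube,lathe] C=[jar,rod]
Tick 3: prefer A, take tile from A; A=[crate,plank,quill,flask] B=[valve,knob,tube,lathe] C=[jar,rod,tile]
Tick 4: prefer B, take valve from B; A=[crate,plank,quill,flask] B=[knob,tube,lathe] C=[jar,rod,tile,valve]
Tick 5: prefer A, take crate from A; A=[plank,quill,flask] B=[knob,tube,lathe] C=[jar,rod,tile,valve,crate]
Tick 6: prefer B, take knob from B; A=[plank,quill,flask] B=[tube,lathe] C=[jar,rod,tile,valve,crate,knob]
Tick 7: prefer A, take plank from A; A=[quill,flask] B=[tube,lathe] C=[jar,rod,tile,valve,crate,knob,plank]
Tick 8: prefer B, take tube from B; A=[quill,flask] B=[lathe] C=[jar,rod,tile,valve,crate,knob,plank,tube]
Tick 9: prefer A, take quill from A; A=[flask] B=[lathe] C=[jar,rod,tile,valve,crate,knob,plank,tube,quill]
Tick 10: prefer B, take lathe from B; A=[flask] B=[-] C=[jar,rod,tile,valve,crate,knob,plank,tube,quill,lathe]
Tick 11: prefer A, take flask from A; A=[-] B=[-] C=[jar,rod,tile,valve,crate,knob,plank,tube,quill,lathe,flask]
Tick 12: prefer B, both empty, nothing taken; A=[-] B=[-] C=[jar,rod,tile,valve,crate,knob,plank,tube,quill,lathe,flask]

Answer: none none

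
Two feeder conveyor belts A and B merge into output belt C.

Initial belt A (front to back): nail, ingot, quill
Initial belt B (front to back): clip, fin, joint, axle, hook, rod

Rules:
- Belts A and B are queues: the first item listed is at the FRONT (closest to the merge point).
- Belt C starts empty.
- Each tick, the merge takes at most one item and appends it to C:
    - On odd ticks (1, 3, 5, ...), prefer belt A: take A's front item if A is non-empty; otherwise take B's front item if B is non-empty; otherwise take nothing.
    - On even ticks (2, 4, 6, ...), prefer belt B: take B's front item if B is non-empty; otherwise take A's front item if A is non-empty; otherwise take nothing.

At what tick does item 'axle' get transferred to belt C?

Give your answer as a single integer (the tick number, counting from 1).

Tick 1: prefer A, take nail from A; A=[ingot,quill] B=[clip,fin,joint,axle,hook,rod] C=[nail]
Tick 2: prefer B, take clip from B; A=[ingot,quill] B=[fin,joint,axle,hook,rod] C=[nail,clip]
Tick 3: prefer A, take ingot from A; A=[quill] B=[fin,joint,axle,hook,rod] C=[nail,clip,ingot]
Tick 4: prefer B, take fin from B; A=[quill] B=[joint,axle,hook,rod] C=[nail,clip,ingot,fin]
Tick 5: prefer A, take quill from A; A=[-] B=[joint,axle,hook,rod] C=[nail,clip,ingot,fin,quill]
Tick 6: prefer B, take joint from B; A=[-] B=[axle,hook,rod] C=[nail,clip,ingot,fin,quill,joint]
Tick 7: prefer A, take axle from B; A=[-] B=[hook,rod] C=[nail,clip,ingot,fin,quill,joint,axle]

Answer: 7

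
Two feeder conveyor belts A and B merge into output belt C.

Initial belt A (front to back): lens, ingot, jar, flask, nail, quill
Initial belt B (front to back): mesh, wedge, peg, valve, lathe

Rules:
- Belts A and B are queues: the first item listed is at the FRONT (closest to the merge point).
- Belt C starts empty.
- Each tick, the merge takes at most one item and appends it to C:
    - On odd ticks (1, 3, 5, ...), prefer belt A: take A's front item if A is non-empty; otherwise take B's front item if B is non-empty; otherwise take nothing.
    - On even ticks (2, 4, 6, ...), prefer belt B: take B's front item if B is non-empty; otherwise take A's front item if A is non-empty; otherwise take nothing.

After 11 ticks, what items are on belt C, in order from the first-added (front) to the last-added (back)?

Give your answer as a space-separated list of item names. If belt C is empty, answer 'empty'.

Tick 1: prefer A, take lens from A; A=[ingot,jar,flask,nail,quill] B=[mesh,wedge,peg,valve,lathe] C=[lens]
Tick 2: prefer B, take mesh from B; A=[ingot,jar,flask,nail,quill] B=[wedge,peg,valve,lathe] C=[lens,mesh]
Tick 3: prefer A, take ingot from A; A=[jar,flask,nail,quill] B=[wedge,peg,valve,lathe] C=[lens,mesh,ingot]
Tick 4: prefer B, take wedge from B; A=[jar,flask,nail,quill] B=[peg,valve,lathe] C=[lens,mesh,ingot,wedge]
Tick 5: prefer A, take jar from A; A=[flask,nail,quill] B=[peg,valve,lathe] C=[lens,mesh,ingot,wedge,jar]
Tick 6: prefer B, take peg from B; A=[flask,nail,quill] B=[valve,lathe] C=[lens,mesh,ingot,wedge,jar,peg]
Tick 7: prefer A, take flask from A; A=[nail,quill] B=[valve,lathe] C=[lens,mesh,ingot,wedge,jar,peg,flask]
Tick 8: prefer B, take valve from B; A=[nail,quill] B=[lathe] C=[lens,mesh,ingot,wedge,jar,peg,flask,valve]
Tick 9: prefer A, take nail from A; A=[quill] B=[lathe] C=[lens,mesh,ingot,wedge,jar,peg,flask,valve,nail]
Tick 10: prefer B, take lathe from B; A=[quill] B=[-] C=[lens,mesh,ingot,wedge,jar,peg,flask,valve,nail,lathe]
Tick 11: prefer A, take quill from A; A=[-] B=[-] C=[lens,mesh,ingot,wedge,jar,peg,flask,valve,nail,lathe,quill]

Answer: lens mesh ingot wedge jar peg flask valve nail lathe quill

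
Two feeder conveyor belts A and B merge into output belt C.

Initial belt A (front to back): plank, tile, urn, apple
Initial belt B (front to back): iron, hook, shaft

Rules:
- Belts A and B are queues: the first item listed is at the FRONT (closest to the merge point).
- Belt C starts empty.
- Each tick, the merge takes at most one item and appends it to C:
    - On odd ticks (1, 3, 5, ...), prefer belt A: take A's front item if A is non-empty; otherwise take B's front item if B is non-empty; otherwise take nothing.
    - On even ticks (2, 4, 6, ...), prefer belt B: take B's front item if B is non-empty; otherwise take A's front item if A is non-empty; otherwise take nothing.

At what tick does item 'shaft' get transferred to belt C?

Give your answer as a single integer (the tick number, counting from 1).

Tick 1: prefer A, take plank from A; A=[tile,urn,apple] B=[iron,hook,shaft] C=[plank]
Tick 2: prefer B, take iron from B; A=[tile,urn,apple] B=[hook,shaft] C=[plank,iron]
Tick 3: prefer A, take tile from A; A=[urn,apple] B=[hook,shaft] C=[plank,iron,tile]
Tick 4: prefer B, take hook from B; A=[urn,apple] B=[shaft] C=[plank,iron,tile,hook]
Tick 5: prefer A, take urn from A; A=[apple] B=[shaft] C=[plank,iron,tile,hook,urn]
Tick 6: prefer B, take shaft from B; A=[apple] B=[-] C=[plank,iron,tile,hook,urn,shaft]

Answer: 6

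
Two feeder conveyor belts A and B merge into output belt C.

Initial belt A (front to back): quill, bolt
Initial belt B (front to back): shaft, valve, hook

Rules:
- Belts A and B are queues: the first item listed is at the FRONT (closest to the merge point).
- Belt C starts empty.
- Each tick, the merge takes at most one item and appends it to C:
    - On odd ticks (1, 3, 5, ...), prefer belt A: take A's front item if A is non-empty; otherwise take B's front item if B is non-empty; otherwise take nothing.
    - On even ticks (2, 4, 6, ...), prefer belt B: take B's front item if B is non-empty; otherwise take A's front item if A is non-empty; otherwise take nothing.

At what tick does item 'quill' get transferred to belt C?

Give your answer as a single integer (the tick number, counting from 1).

Answer: 1

Derivation:
Tick 1: prefer A, take quill from A; A=[bolt] B=[shaft,valve,hook] C=[quill]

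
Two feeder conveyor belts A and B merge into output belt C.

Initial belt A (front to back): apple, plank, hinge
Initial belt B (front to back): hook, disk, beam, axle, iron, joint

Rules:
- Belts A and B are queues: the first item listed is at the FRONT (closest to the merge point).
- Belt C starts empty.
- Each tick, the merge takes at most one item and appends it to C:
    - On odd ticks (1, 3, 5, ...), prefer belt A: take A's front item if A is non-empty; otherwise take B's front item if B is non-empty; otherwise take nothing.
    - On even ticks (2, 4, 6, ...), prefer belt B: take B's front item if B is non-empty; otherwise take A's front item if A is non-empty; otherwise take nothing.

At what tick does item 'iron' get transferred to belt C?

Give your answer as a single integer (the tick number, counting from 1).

Answer: 8

Derivation:
Tick 1: prefer A, take apple from A; A=[plank,hinge] B=[hook,disk,beam,axle,iron,joint] C=[apple]
Tick 2: prefer B, take hook from B; A=[plank,hinge] B=[disk,beam,axle,iron,joint] C=[apple,hook]
Tick 3: prefer A, take plank from A; A=[hinge] B=[disk,beam,axle,iron,joint] C=[apple,hook,plank]
Tick 4: prefer B, take disk from B; A=[hinge] B=[beam,axle,iron,joint] C=[apple,hook,plank,disk]
Tick 5: prefer A, take hinge from A; A=[-] B=[beam,axle,iron,joint] C=[apple,hook,plank,disk,hinge]
Tick 6: prefer B, take beam from B; A=[-] B=[axle,iron,joint] C=[apple,hook,plank,disk,hinge,beam]
Tick 7: prefer A, take axle from B; A=[-] B=[iron,joint] C=[apple,hook,plank,disk,hinge,beam,axle]
Tick 8: prefer B, take iron from B; A=[-] B=[joint] C=[apple,hook,plank,disk,hinge,beam,axle,iron]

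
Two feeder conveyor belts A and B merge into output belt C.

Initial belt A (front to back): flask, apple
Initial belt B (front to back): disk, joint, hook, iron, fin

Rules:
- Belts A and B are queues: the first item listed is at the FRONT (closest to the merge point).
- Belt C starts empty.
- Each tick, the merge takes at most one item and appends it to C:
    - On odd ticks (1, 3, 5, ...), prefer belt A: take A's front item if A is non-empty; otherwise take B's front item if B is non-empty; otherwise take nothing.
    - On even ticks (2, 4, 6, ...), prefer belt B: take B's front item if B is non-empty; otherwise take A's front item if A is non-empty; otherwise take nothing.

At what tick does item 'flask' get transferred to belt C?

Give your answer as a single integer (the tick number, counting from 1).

Tick 1: prefer A, take flask from A; A=[apple] B=[disk,joint,hook,iron,fin] C=[flask]

Answer: 1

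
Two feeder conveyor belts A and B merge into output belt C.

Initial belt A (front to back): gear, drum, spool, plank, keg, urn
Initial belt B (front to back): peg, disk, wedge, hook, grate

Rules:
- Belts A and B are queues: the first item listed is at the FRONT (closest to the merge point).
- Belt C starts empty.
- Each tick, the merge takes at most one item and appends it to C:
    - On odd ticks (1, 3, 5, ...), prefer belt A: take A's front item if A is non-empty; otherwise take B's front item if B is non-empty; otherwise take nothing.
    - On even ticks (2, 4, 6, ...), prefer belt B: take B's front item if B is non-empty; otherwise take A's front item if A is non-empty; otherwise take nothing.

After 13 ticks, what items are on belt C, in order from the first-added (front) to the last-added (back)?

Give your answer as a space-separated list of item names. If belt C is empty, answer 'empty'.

Answer: gear peg drum disk spool wedge plank hook keg grate urn

Derivation:
Tick 1: prefer A, take gear from A; A=[drum,spool,plank,keg,urn] B=[peg,disk,wedge,hook,grate] C=[gear]
Tick 2: prefer B, take peg from B; A=[drum,spool,plank,keg,urn] B=[disk,wedge,hook,grate] C=[gear,peg]
Tick 3: prefer A, take drum from A; A=[spool,plank,keg,urn] B=[disk,wedge,hook,grate] C=[gear,peg,drum]
Tick 4: prefer B, take disk from B; A=[spool,plank,keg,urn] B=[wedge,hook,grate] C=[gear,peg,drum,disk]
Tick 5: prefer A, take spool from A; A=[plank,keg,urn] B=[wedge,hook,grate] C=[gear,peg,drum,disk,spool]
Tick 6: prefer B, take wedge from B; A=[plank,keg,urn] B=[hook,grate] C=[gear,peg,drum,disk,spool,wedge]
Tick 7: prefer A, take plank from A; A=[keg,urn] B=[hook,grate] C=[gear,peg,drum,disk,spool,wedge,plank]
Tick 8: prefer B, take hook from B; A=[keg,urn] B=[grate] C=[gear,peg,drum,disk,spool,wedge,plank,hook]
Tick 9: prefer A, take keg from A; A=[urn] B=[grate] C=[gear,peg,drum,disk,spool,wedge,plank,hook,keg]
Tick 10: prefer B, take grate from B; A=[urn] B=[-] C=[gear,peg,drum,disk,spool,wedge,plank,hook,keg,grate]
Tick 11: prefer A, take urn from A; A=[-] B=[-] C=[gear,peg,drum,disk,spool,wedge,plank,hook,keg,grate,urn]
Tick 12: prefer B, both empty, nothing taken; A=[-] B=[-] C=[gear,peg,drum,disk,spool,wedge,plank,hook,keg,grate,urn]
Tick 13: prefer A, both empty, nothing taken; A=[-] B=[-] C=[gear,peg,drum,disk,spool,wedge,plank,hook,keg,grate,urn]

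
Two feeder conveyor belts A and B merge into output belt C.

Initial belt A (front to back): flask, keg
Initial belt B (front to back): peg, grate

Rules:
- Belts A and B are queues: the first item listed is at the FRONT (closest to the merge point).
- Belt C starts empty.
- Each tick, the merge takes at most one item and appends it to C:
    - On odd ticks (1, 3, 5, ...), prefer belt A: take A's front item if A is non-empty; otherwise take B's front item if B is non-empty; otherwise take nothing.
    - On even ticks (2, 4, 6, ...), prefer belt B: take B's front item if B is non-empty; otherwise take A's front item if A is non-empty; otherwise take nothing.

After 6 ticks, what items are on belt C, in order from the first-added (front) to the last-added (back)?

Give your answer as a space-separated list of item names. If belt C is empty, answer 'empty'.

Answer: flask peg keg grate

Derivation:
Tick 1: prefer A, take flask from A; A=[keg] B=[peg,grate] C=[flask]
Tick 2: prefer B, take peg from B; A=[keg] B=[grate] C=[flask,peg]
Tick 3: prefer A, take keg from A; A=[-] B=[grate] C=[flask,peg,keg]
Tick 4: prefer B, take grate from B; A=[-] B=[-] C=[flask,peg,keg,grate]
Tick 5: prefer A, both empty, nothing taken; A=[-] B=[-] C=[flask,peg,keg,grate]
Tick 6: prefer B, both empty, nothing taken; A=[-] B=[-] C=[flask,peg,keg,grate]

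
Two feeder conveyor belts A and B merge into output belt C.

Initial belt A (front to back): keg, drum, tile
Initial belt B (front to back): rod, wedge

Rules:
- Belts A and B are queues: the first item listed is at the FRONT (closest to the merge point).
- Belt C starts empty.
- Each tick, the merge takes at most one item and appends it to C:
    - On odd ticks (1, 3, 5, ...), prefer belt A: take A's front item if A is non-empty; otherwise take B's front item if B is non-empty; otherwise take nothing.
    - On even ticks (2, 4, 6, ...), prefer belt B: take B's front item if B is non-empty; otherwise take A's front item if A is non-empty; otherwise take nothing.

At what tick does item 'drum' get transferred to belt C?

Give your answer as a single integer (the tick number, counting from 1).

Tick 1: prefer A, take keg from A; A=[drum,tile] B=[rod,wedge] C=[keg]
Tick 2: prefer B, take rod from B; A=[drum,tile] B=[wedge] C=[keg,rod]
Tick 3: prefer A, take drum from A; A=[tile] B=[wedge] C=[keg,rod,drum]

Answer: 3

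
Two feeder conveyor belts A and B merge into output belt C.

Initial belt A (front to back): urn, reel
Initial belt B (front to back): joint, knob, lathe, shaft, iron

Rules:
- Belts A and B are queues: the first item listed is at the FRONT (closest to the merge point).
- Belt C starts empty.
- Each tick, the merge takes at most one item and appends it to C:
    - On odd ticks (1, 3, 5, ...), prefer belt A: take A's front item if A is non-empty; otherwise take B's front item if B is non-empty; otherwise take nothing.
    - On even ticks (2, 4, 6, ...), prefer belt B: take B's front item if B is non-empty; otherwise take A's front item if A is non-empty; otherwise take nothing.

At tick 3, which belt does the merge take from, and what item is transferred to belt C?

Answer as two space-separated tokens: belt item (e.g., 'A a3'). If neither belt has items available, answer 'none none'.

Answer: A reel

Derivation:
Tick 1: prefer A, take urn from A; A=[reel] B=[joint,knob,lathe,shaft,iron] C=[urn]
Tick 2: prefer B, take joint from B; A=[reel] B=[knob,lathe,shaft,iron] C=[urn,joint]
Tick 3: prefer A, take reel from A; A=[-] B=[knob,lathe,shaft,iron] C=[urn,joint,reel]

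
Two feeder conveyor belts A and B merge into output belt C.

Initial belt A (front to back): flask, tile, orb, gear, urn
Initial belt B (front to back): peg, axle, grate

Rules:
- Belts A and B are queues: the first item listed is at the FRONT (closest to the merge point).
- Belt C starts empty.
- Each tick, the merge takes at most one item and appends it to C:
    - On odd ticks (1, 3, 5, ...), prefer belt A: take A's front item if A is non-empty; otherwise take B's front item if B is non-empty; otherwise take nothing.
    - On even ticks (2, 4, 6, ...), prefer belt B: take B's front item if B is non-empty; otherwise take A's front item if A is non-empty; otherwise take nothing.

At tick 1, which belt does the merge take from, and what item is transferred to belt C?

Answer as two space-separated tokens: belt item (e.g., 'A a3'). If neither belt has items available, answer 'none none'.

Tick 1: prefer A, take flask from A; A=[tile,orb,gear,urn] B=[peg,axle,grate] C=[flask]

Answer: A flask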